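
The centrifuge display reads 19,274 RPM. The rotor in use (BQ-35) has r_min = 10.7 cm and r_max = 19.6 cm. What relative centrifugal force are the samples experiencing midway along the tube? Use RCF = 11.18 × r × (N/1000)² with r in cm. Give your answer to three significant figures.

r_avg = (10.7 + 19.6) / 2 = 15.15 cm
RCF = 11.18 × 15.15 × (19.274)² = 11.18 × 15.15 × 371.487076 ≈ 62,921.4 × g

RCF ≈ 62900 ×g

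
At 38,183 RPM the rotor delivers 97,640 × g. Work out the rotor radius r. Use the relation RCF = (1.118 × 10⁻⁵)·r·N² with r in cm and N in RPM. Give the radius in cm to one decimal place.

97640 = 1.118 × 10⁻⁵ × r × (38183)²
r = 97640 / (1.118 × 10⁻⁵ × 1,457,941,489) = 97640 / 16299.79 ≈ 5.990 cm

r ≈ 6.0 cm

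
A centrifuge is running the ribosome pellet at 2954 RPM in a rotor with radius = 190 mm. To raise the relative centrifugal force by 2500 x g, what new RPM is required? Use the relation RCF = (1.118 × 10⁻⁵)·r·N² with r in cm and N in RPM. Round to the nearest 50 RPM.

r = 190 mm = 19.0 cm
Current RCF = 1.118 × 10⁻⁵ × 19 × (2954)² = 1.118 × 10⁻⁵ × 19 × 8,726,116 ≈ 1,853.6 × g
Target RCF = 1,853.6 + 2,500 = 4,353.6 × g
N² = 4,353.6 / (21.242 × 10⁻⁵) = 20,495,245
N ≈ √20,495,245 ≈ 4,527.2

4550 RPM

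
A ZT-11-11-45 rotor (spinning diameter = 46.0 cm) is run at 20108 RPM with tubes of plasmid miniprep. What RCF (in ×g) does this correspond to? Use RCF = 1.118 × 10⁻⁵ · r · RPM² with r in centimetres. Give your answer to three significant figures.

≈ 104000 ×g

r = 46.0 / 2 = 23 cm
RCF = 1.118 × 10⁻⁵ × 23 × (20108)² = 1.118 × 10⁻⁵ × 23 × 404,331,664 ≈ 103,969.8 × g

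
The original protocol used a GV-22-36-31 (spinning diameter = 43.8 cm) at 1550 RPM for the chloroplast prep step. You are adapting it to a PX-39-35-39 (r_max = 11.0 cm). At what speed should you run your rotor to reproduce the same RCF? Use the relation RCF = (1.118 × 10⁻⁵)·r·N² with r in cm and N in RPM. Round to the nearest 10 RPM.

≈ 2190 RPM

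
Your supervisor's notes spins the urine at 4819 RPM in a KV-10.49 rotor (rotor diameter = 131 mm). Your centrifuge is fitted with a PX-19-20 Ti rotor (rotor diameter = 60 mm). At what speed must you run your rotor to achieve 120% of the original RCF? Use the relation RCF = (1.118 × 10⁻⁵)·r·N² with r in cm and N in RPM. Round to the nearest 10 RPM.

Original rotor: r = 131 mm / 2 = 65.5 mm = 6.55 cm
RCF_original = 1.118 × 10⁻⁵ × 6.55 × (4819)² = 1.118 × 10⁻⁵ × 6.55 × 23,222,761 ≈ 1,700.6 × g
Target RCF = 1.2 × 1,700.6 ≈ 2,040.7 × g
Your rotor: r = 60 mm / 2 = 30 mm = 3 cm
2,040.7 = 1.118 × 10⁻⁵ × 3 × N²
N² = 2,040.7 / (3.354 × 10⁻⁵) = 60,843,769
N ≈ √60,843,769 ≈ 7,800.2

≈ 7800 RPM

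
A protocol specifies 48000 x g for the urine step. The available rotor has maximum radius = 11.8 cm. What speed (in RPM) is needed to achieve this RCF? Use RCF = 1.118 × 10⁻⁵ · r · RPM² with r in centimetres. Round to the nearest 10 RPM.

19070 RPM

RCF = 1.118 × 10⁻⁵ × r × N²
48,000 = 1.118 × 10⁻⁵ × 11.8 × N²
N² = 48,000 / (13.1924 × 10⁻⁵) = 363,845,851
N ≈ √363,845,851 ≈ 19,074.7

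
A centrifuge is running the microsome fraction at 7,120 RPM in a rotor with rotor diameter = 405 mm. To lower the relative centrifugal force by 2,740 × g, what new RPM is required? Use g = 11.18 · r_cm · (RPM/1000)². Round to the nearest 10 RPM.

≈ 6210 RPM

r = 405 mm / 2 = 202.5 mm = 20.25 cm
Current RCF = 11.18 × 20.25 × (7.12)² = 11.18 × 20.25 × 50.6944 ≈ 11,477 × g
Target RCF = 11,477 − 2,740 = 8,737 × g
(N/1000)² = 8,737 / 226.395 = 38.59184
N = 1000 × √38.59184 ≈ 6,212.2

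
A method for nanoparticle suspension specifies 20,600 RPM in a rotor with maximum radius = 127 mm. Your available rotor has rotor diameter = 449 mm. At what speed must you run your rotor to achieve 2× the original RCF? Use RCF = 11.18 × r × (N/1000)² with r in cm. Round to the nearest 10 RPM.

Original rotor: r = 127 mm = 12.7 cm
RCF_original = 11.18 × 12.7 × (20.6)² = 11.18 × 12.7 × 424.36 ≈ 60,253.2 × g
Target RCF = 2 × 60,253.2 ≈ 120,506.4 × g
Your rotor: r = 449 mm / 2 = 224.5 mm = 22.45 cm
120,506.4 = 11.18 × 22.45 × (N/1000)²
(N/1000)² = 120,506.4 / 250.991 = 480.1224
N = 1000 × √480.1224 ≈ 21,911.7

21910 RPM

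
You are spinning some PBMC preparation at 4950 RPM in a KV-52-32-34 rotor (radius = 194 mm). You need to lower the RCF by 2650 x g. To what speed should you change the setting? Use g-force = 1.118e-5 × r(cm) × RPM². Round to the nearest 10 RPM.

3500 RPM

r = 194 mm = 19.4 cm
Current RCF = 1.118 × 10⁻⁵ × 19.4 × (4950)² = 1.118 × 10⁻⁵ × 19.4 × 24,502,500 ≈ 5,314.4 × g
Target RCF = 5,314.4 − 2,650 = 2,664.4 × g
N² = 2,664.4 / (21.6892 × 10⁻⁵) = 12,284,455
N ≈ √12,284,455 ≈ 3,504.9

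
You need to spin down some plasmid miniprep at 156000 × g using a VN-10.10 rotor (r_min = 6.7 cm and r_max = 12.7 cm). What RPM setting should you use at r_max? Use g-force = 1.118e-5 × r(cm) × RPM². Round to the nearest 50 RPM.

Use r_max = 12.7 cm.
RCF = 1.118 × 10⁻⁵ × r × N²
156,000 = 1.118 × 10⁻⁵ × 12.7 × N²
N² = 156,000 / (14.1986 × 10⁻⁵) = 1,098,699,872
N ≈ √1,098,699,872 ≈ 33,146.6

≈ 33150 RPM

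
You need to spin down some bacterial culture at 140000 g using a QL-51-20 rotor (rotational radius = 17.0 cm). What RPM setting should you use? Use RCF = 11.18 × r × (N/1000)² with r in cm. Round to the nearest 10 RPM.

≈ 27140 RPM

140,000 = 11.18 × 17 × (N/1000)²
(N/1000)² = 140,000 / 190.06 = 736.6095
N = 1000 × √736.6095 ≈ 27,140.6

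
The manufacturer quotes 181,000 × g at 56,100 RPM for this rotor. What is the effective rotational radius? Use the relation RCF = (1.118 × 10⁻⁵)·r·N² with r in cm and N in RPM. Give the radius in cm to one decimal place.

≈ 5.1 cm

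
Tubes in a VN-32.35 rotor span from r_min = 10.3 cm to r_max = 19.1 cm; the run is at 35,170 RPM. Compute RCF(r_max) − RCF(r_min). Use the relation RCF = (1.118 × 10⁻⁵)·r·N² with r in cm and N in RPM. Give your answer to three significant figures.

RCF_max = 1.118 × 10⁻⁵ × 19.1 × (35170)² = 1.118 × 10⁻⁵ × 19.1 × 1,236,928,900 ≈ 264,131.3 × g
RCF_min = 1.118 × 10⁻⁵ × 10.3 × (35170)² = 1.118 × 10⁻⁵ × 10.3 × 1,236,928,900 ≈ 142,437.3 × g
ΔRCF = 264,131.3 − 142,437.3 = 121,694

≈ 122000 ×g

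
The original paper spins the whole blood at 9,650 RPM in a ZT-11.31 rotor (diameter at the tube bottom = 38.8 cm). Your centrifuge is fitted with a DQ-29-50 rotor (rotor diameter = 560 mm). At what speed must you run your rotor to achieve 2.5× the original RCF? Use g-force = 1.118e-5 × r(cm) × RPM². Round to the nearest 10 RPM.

Original rotor: r = 38.8 / 2 = 19.4 cm
RCF = 1.118 × 10⁻⁵ × r × N²
RCF_original = 1.118 × 10⁻⁵ × 19.4 × (9650)² = 1.118 × 10⁻⁵ × 19.4 × 93,122,500 ≈ 20,197.5 × g
Target RCF = 2.5 × 20,197.5 ≈ 50,493.8 × g
Your rotor: r = 560 mm / 2 = 280 mm = 28 cm
50,493.8 = 1.118 × 10⁻⁵ × 28 × N²
N² = 50,493.8 / (31.304 × 10⁻⁵) = 161,301,431
N ≈ √161,301,431 ≈ 12,700.5

12700 RPM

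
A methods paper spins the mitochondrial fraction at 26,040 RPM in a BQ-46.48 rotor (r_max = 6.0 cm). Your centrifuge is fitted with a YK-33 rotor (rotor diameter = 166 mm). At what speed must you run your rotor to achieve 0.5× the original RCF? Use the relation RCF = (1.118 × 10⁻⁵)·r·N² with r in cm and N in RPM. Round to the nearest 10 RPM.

RCF = 1.118 × 10⁻⁵ × r × N²
RCF_original = 1.118 × 10⁻⁵ × 6 × (26040)² = 1.118 × 10⁻⁵ × 6 × 678,081,600 ≈ 45,485.7 × g
Target RCF = 0.5 × 45,485.7 ≈ 22,742.8 × g
Your rotor: r = 166 mm / 2 = 83 mm = 8.3 cm
22,742.8 = 1.118 × 10⁻⁵ × 8.3 × N²
N² = 22,742.8 / (9.2794 × 10⁻⁵) = 245,089,122
N ≈ √245,089,122 ≈ 15,655.3

15660 RPM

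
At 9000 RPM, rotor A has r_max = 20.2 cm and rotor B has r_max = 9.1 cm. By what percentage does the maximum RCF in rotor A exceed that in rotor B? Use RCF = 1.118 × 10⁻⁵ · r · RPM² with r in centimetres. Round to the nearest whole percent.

At equal RPM, RCF scales linearly with r: ratio = 20.2 / 9.1 = 2.2198.
So rotor A delivers 122.0% more g-force.

122%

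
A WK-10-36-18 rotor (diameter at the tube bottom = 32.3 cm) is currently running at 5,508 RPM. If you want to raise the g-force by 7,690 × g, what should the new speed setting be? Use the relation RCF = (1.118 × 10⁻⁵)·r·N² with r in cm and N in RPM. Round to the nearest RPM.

r = 32.3 / 2 = 16.15 cm
Current RCF = 1.118 × 10⁻⁵ × 16.15 × (5508)² = 1.118 × 10⁻⁵ × 16.15 × 30,338,064 ≈ 5,477.7 × g
Target RCF = 5,477.7 + 7,690 = 13,167.7 × g
N² = 13,167.7 / (18.0557 × 10⁻⁵) = 72,928,217
N ≈ √72,928,217 ≈ 8,539.8

8540 RPM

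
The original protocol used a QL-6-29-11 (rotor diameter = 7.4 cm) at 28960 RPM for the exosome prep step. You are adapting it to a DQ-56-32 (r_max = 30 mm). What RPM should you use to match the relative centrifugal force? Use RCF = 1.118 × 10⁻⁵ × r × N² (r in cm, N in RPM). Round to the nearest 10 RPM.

≈ 32160 RPM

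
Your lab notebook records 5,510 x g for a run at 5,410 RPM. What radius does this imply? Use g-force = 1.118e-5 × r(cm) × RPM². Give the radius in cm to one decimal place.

≈ 16.8 cm

RCF = 1.118 × 10⁻⁵ × r × N²
5510 = 1.118 × 10⁻⁵ × r × (5410)²
r = 5510 / (1.118 × 10⁻⁵ × 29,268,100) = 5510 / 327.2174 ≈ 16.839 cm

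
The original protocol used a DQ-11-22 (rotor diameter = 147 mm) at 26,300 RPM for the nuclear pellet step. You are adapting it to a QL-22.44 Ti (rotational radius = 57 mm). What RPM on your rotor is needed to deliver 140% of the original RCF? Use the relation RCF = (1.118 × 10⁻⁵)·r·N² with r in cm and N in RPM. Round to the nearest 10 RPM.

35340 RPM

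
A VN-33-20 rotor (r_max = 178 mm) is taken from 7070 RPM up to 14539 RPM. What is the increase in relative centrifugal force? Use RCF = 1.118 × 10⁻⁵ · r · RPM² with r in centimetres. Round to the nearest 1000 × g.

r = 178 mm = 17.8 cm
RCF₁ = 1.118 × 10⁻⁵ × 17.8 × (7070)² = 1.118 × 10⁻⁵ × 17.8 × 49,984,900 ≈ 9,947.2 × g
RCF₂ = 1.118 × 10⁻⁵ × 17.8 × (14539)² = 1.118 × 10⁻⁵ × 17.8 × 211,382,521 ≈ 42,066 × g
Increase = 42,066 − 9,947.2 = 32,118.8

32000 × g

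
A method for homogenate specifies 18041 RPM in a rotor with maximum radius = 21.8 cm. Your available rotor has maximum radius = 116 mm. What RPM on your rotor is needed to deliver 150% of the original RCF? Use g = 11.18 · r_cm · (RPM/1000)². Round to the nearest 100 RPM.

RCF_original = 11.18 × 21.8 × (18.041)² = 11.18 × 21.8 × 325.477681 ≈ 79,326.7 × g
Target RCF = 1.5 × 79,326.7 ≈ 118,990 × g
Your rotor: r = 116 mm = 11.6 cm
118,990 = 11.18 × 11.6 × (N/1000)²
(N/1000)² = 118,990 / 129.688 = 917.5097
N = 1000 × √917.5097 ≈ 30,290.4

30300 RPM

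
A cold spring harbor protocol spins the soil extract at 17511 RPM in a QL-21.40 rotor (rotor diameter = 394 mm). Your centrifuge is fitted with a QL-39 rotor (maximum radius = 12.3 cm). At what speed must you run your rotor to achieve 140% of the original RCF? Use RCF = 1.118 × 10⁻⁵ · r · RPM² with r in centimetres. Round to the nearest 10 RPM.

≈ 26220 RPM

Original rotor: r = 394 mm / 2 = 197 mm = 19.7 cm
RCF_original = 1.118 × 10⁻⁵ × 19.7 × (17511)² = 1.118 × 10⁻⁵ × 19.7 × 306,635,121 ≈ 67,535.2 × g
Target RCF = 1.4 × 67,535.2 ≈ 94,549.3 × g
94,549.3 = 1.118 × 10⁻⁵ × 12.3 × N²
N² = 94,549.3 / (13.7514 × 10⁻⁵) = 687,561,266
N ≈ √687,561,266 ≈ 26,221.4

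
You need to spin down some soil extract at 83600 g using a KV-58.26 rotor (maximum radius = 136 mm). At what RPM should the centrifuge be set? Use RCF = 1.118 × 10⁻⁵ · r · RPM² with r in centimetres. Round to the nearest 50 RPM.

r = 136 mm = 13.6 cm
83,600 = 1.118 × 10⁻⁵ × 13.6 × N²
N² = 83,600 / (15.2048 × 10⁻⁵) = 549,826,371
N ≈ √549,826,371 ≈ 23,448.4

≈ 23450 RPM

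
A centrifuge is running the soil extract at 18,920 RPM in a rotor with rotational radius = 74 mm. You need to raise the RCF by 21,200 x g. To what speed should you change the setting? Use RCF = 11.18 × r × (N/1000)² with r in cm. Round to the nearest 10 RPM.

N₂ ≈ 24780 RPM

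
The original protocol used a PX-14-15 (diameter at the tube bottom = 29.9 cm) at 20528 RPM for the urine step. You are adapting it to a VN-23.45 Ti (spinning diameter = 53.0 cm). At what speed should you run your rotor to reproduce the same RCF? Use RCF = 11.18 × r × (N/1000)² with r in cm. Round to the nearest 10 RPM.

Original rotor: r = 29.9 / 2 = 14.95 cm
RCF_original = 11.18 × 14.95 × (20.528)² = 11.18 × 14.95 × 421.398784 ≈ 70,433 × g
Your rotor: r = 53.0 / 2 = 26.5 cm
70,433 = 11.18 × 26.5 × (N/1000)²
(N/1000)² = 70,433 / 296.27 = 237.7325
N = 1000 × √237.7325 ≈ 15,418.6

≈ 15420 RPM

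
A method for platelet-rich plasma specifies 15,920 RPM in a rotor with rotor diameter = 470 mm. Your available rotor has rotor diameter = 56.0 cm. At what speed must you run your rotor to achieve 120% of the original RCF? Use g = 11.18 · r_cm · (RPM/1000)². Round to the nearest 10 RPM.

≈ 15980 RPM

Original rotor: r = 470 mm / 2 = 235 mm = 23.5 cm
RCF = 11.18 × r × (N/1000)²
RCF_original = 11.18 × 23.5 × (15.92)² = 11.18 × 23.5 × 253.4464 ≈ 66,588 × g
Target RCF = 1.2 × 66,588 ≈ 79,905.6 × g
Your rotor: r = 56.0 / 2 = 28 cm
79,905.6 = 11.18 × 28 × (N/1000)²
(N/1000)² = 79,905.6 / 313.04 = 255.2568
N = 1000 × √255.2568 ≈ 15,976.8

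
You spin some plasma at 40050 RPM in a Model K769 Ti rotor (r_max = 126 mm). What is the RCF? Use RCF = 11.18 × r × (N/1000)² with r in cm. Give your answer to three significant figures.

226000 ×g

r = 126 mm = 12.6 cm
RCF = 11.18 × 12.6 × (40.05)² = 11.18 × 12.6 × 1,604.0025 ≈ 225,952.6 × g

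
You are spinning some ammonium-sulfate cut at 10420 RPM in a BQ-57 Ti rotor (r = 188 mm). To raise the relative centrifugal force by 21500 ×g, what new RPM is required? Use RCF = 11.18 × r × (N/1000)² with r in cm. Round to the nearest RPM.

r = 188 mm = 18.8 cm
Current RCF = 11.18 × 18.8 × (10.42)² = 11.18 × 18.8 × 108.5764 ≈ 22,821 × g
Target RCF = 22,821 + 21,500 = 44,321 × g
(N/1000)² = 44,321 / 210.184 = 210.8676
N = 1000 × √210.8676 ≈ 14,521.3

≈ 14521 RPM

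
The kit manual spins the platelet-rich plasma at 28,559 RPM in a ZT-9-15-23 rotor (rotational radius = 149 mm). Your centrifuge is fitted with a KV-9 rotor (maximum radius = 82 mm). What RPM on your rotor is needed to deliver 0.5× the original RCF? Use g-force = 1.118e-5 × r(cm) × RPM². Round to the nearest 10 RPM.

27220 RPM

Original rotor: r = 149 mm = 14.9 cm
RCF_original = 1.118 × 10⁻⁵ × 14.9 × (28559)² = 1.118 × 10⁻⁵ × 14.9 × 815,616,481 ≈ 135,867 × g
Target RCF = 0.5 × 135,867 ≈ 67,933.5 × g
Your rotor: r = 82 mm = 8.2 cm
67,933.5 = 1.118 × 10⁻⁵ × 8.2 × N²
N² = 67,933.5 / (9.1676 × 10⁻⁵) = 741,017,278
N ≈ √741,017,278 ≈ 27,221.6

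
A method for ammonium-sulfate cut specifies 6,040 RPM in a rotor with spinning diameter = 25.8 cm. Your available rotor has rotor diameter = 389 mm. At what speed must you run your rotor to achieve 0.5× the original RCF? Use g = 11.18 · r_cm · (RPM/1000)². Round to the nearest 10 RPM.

Original rotor: r = 25.8 / 2 = 12.9 cm
RCF = 11.18 × r × (N/1000)²
RCF_original = 11.18 × 12.9 × (6.04)² = 11.18 × 12.9 × 36.4816 ≈ 5,261.4 × g
Target RCF = 0.5 × 5,261.4 ≈ 2,630.7 × g
Your rotor: r = 389 mm / 2 = 194.5 mm = 19.45 cm
2,630.7 = 11.18 × 19.45 × (N/1000)²
(N/1000)² = 2,630.7 / 217.451 = 12.0979
N = 1000 × √12.0979 ≈ 3,478.2

≈ 3480 RPM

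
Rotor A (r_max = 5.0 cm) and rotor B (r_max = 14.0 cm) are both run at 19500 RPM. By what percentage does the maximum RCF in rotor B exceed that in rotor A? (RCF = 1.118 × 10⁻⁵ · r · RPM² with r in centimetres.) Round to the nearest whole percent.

180%

At equal RPM, RCF scales linearly with r: ratio = 14.0 / 5.0 = 2.8000.
So rotor B delivers 180.0% more g-force.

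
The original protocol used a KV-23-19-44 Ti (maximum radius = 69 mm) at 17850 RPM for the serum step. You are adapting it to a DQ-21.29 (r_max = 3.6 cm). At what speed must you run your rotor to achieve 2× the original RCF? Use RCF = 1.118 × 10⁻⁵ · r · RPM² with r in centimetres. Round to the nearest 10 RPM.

≈ 34950 RPM

Original rotor: r = 69 mm = 6.9 cm
RCF_original = 1.118 × 10⁻⁵ × 6.9 × (17850)² = 1.118 × 10⁻⁵ × 6.9 × 318,622,500 ≈ 24,579.2 × g
Target RCF = 2 × 24,579.2 ≈ 49,158.4 × g
49,158.4 = 1.118 × 10⁻⁵ × 3.6 × N²
N² = 49,158.4 / (4.0248 × 10⁻⁵) = 1,221,387,398
N ≈ √1,221,387,398 ≈ 34,948.4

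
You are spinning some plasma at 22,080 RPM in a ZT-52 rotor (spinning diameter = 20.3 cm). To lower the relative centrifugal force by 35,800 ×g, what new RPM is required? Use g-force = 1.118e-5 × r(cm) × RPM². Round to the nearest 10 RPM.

r = 20.3 / 2 = 10.15 cm
Current RCF = 1.118 × 10⁻⁵ × 10.15 × (22080)² = 1.118 × 10⁻⁵ × 10.15 × 487,526,400 ≈ 55,323 × g
Target RCF = 55,323 − 35,800 = 19,523 × g
N² = 19,523 / (11.3477 × 10⁻⁵) = 172,043,674
N ≈ √172,043,674 ≈ 13,116.5

13120 RPM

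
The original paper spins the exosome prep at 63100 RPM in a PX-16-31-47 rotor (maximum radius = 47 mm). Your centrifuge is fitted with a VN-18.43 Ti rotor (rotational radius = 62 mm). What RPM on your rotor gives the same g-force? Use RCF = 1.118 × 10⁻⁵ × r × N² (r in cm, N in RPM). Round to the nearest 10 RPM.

Original rotor: r = 47 mm = 4.7 cm
RCF_original = 1.118 × 10⁻⁵ × 4.7 × (63100)² = 1.118 × 10⁻⁵ × 4.7 × 3,981,610,000 ≈ 209,217.7 × g
Your rotor: r = 62 mm = 6.2 cm
209,217.7 = 1.118 × 10⁻⁵ × 6.2 × N²
N² = 209,217.7 / (6.9316 × 10⁻⁵) = 3,018,317,560
N ≈ √3,018,317,560 ≈ 54,939.2

≈ 54940 RPM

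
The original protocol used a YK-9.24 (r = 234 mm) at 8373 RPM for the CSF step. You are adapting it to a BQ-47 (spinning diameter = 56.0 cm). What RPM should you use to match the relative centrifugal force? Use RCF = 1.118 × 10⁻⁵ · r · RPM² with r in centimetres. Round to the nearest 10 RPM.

7650 RPM

Original rotor: r = 234 mm = 23.4 cm
RCF = 1.118 × 10⁻⁵ × r × N²
RCF_original = 1.118 × 10⁻⁵ × 23.4 × (8373)² = 1.118 × 10⁻⁵ × 23.4 × 70,107,129 ≈ 18,340.9 × g
Your rotor: r = 56.0 / 2 = 28 cm
18,340.9 = 1.118 × 10⁻⁵ × 28 × N²
N² = 18,340.9 / (31.304 × 10⁻⁵) = 58,589,637
N ≈ √58,589,637 ≈ 7,654.4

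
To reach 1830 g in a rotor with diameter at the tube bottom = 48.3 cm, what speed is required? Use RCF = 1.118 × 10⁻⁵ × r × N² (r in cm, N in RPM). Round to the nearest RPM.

2603 RPM

r = 48.3 / 2 = 24.15 cm
RCF = 1.118 × 10⁻⁵ × r × N²
1,830 = 1.118 × 10⁻⁵ × 24.15 × N²
N² = 1,830 / (26.9997 × 10⁻⁵) = 6,777,853
N ≈ √6,777,853 ≈ 2,603.4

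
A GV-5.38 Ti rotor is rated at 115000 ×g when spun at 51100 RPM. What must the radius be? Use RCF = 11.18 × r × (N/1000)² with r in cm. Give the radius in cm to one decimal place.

r ≈ 3.9 cm

115000 = 11.18 × r × (51.1)²
r = 115000 / (11.18 × 2611.21) = 115000 / 29193.33 ≈ 3.939 cm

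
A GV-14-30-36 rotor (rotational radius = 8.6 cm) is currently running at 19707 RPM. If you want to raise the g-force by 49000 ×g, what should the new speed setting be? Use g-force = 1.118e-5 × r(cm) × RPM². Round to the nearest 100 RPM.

Current RCF = 1.118 × 10⁻⁵ × 8.6 × (19707)² = 1.118 × 10⁻⁵ × 8.6 × 388,365,849 ≈ 37,340.6 × g
Target RCF = 37,340.6 + 49,000 = 86,340.6 × g
N² = 86,340.6 / (9.6148 × 10⁻⁵) = 897,996,838
N ≈ √897,996,838 ≈ 29,966.6

N₂ ≈ 30000 RPM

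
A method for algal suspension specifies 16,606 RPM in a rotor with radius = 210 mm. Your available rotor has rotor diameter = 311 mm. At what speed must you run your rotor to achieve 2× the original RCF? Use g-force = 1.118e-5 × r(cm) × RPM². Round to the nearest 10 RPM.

27290 RPM

Original rotor: r = 210 mm = 21.0 cm
RCF_original = 1.118 × 10⁻⁵ × 21 × (16606)² = 1.118 × 10⁻⁵ × 21 × 275,759,236 ≈ 64,742.8 × g
Target RCF = 2 × 64,742.8 ≈ 129,485.6 × g
Your rotor: r = 311 mm / 2 = 155.5 mm = 15.55 cm
129,485.6 = 1.118 × 10⁻⁵ × 15.55 × N²
N² = 129,485.6 / (17.3849 × 10⁻⁵) = 744,816,479
N ≈ √744,816,479 ≈ 27,291.3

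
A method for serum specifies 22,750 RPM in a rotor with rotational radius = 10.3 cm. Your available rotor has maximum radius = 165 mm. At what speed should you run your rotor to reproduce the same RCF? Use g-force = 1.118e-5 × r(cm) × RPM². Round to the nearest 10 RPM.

17970 RPM

RCF = 1.118 × 10⁻⁵ × r × N²
RCF_original = 1.118 × 10⁻⁵ × 10.3 × (22750)² = 1.118 × 10⁻⁵ × 10.3 × 517,562,500 ≈ 59,599.4 × g
Your rotor: r = 165 mm = 16.5 cm
59,599.4 = 1.118 × 10⁻⁵ × 16.5 × N²
N² = 59,599.4 / (18.447 × 10⁻⁵) = 323,084,512
N ≈ √323,084,512 ≈ 17,974.6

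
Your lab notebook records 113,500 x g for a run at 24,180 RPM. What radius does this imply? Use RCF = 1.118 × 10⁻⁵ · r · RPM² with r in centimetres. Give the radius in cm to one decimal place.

RCF = 1.118 × 10⁻⁵ × r × N²
113500 = 1.118 × 10⁻⁵ × r × (24180)²
r = 113500 / (1.118 × 10⁻⁵ × 584,672,400) = 113500 / 6536.637 ≈ 17.364 cm

17.4 cm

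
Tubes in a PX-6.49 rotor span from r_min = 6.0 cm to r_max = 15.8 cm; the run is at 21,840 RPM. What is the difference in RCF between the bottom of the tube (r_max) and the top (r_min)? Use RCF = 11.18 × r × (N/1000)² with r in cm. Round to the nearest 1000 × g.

ΔRCF = 11.18 × (r_max − r_min) × (N/1000)² = 11.18 × 9.8 × 476.9856 ≈ 52,260.5

52000 × g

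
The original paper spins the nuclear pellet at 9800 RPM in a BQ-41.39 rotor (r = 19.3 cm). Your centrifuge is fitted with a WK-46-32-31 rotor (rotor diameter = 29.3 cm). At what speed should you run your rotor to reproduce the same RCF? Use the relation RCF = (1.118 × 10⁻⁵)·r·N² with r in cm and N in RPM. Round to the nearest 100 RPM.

RCF = 1.118 × 10⁻⁵ × r × N²
RCF_original = 1.118 × 10⁻⁵ × 19.3 × (9800)² = 1.118 × 10⁻⁵ × 19.3 × 96,040,000 ≈ 20,722.9 × g
Your rotor: r = 29.3 / 2 = 14.65 cm
20,722.9 = 1.118 × 10⁻⁵ × 14.65 × N²
N² = 20,722.9 / (16.3787 × 10⁻⁵) = 126,523,473
N ≈ √126,523,473 ≈ 11,248.3

≈ 11200 RPM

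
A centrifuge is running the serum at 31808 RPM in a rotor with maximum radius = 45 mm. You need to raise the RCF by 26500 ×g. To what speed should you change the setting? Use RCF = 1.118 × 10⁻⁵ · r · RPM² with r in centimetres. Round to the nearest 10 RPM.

r = 45 mm = 4.5 cm
Current RCF = 1.118 × 10⁻⁵ × 4.5 × (31808)² = 1.118 × 10⁻⁵ × 4.5 × 1,011,748,864 ≈ 50,901.1 × g
Target RCF = 50,901.1 + 26,500 = 77,401.1 × g
N² = 77,401.1 / (5.031 × 10⁻⁵) = 1,538,483,403
N ≈ √1,538,483,403 ≈ 39,223.5

N₂ ≈ 39220 RPM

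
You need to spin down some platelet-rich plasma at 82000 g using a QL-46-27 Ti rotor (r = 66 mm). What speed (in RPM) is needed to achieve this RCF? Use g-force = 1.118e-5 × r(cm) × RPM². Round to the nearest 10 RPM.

r = 66 mm = 6.6 cm
RCF = 1.118 × 10⁻⁵ × r × N²
82,000 = 1.118 × 10⁻⁵ × 6.6 × N²
N² = 82,000 / (7.3788 × 10⁻⁵) = 1,111,291,809
N ≈ √1,111,291,809 ≈ 33,336.0

≈ 33340 RPM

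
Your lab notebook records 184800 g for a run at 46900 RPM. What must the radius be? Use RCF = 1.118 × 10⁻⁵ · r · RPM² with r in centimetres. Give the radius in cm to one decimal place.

184800 = 1.118 × 10⁻⁵ × r × (46900)²
r = 184800 / (1.118 × 10⁻⁵ × 2,199,610,000) = 184800 / 24591.64 ≈ 7.515 cm

7.5 cm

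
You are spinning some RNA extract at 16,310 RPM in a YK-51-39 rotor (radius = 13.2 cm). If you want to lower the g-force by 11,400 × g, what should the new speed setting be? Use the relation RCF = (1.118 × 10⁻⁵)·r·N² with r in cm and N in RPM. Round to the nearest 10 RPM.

13740 RPM

Current RCF = 1.118 × 10⁻⁵ × 13.2 × (16310)² = 1.118 × 10⁻⁵ × 13.2 × 266,016,100 ≈ 39,257.6 × g
Target RCF = 39,257.6 − 11,400 = 27,857.6 × g
N² = 27,857.6 / (14.7576 × 10⁻⁵) = 188,767,821
N ≈ √188,767,821 ≈ 13,739.3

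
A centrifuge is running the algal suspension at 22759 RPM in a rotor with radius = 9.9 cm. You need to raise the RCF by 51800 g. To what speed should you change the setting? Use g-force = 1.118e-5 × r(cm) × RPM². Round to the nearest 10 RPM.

≈ 31400 RPM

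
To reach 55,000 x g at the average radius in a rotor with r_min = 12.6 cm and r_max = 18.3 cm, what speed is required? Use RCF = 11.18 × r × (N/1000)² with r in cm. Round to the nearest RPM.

r_avg = (12.6 + 18.3) / 2 = 15.45 cm
RCF = 11.18 × r × (N/1000)²
55,000 = 11.18 × 15.45 × (N/1000)²
(N/1000)² = 55,000 / 172.731 = 318.4142
N = 1000 × √318.4142 ≈ 17,844.2

17844 RPM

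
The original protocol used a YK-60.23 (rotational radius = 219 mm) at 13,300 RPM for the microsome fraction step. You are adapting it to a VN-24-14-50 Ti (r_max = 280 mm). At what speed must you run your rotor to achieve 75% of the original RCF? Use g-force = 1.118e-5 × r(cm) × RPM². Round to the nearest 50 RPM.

≈ 10200 RPM

Original rotor: r = 219 mm = 21.9 cm
RCF_original = 1.118 × 10⁻⁵ × 21.9 × (13300)² = 1.118 × 10⁻⁵ × 21.9 × 176,890,000 ≈ 43,310.1 × g
Target RCF = 0.75 × 43,310.1 ≈ 32,482.6 × g
Your rotor: r = 280 mm = 28.0 cm
32,482.6 = 1.118 × 10⁻⁵ × 28 × N²
N² = 32,482.6 / (31.304 × 10⁻⁵) = 103,765,014
N ≈ √103,765,014 ≈ 10,186.5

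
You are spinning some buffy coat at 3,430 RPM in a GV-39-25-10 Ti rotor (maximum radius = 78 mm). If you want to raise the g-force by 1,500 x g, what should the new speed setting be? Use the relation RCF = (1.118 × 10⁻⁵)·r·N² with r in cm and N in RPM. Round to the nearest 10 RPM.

N₂ ≈ 5380 RPM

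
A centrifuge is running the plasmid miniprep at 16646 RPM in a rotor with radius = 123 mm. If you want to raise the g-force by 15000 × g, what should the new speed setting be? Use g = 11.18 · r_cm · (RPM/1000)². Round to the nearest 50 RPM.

r = 123 mm = 12.3 cm
Current RCF = 11.18 × 12.3 × (16.646)² = 11.18 × 12.3 × 277.089316 ≈ 38,103.7 × g
Target RCF = 38,103.7 + 15,000 = 53,103.7 × g
(N/1000)² = 53,103.7 / 137.514 = 386.1694
N = 1000 × √386.1694 ≈ 19,651.2

19650 RPM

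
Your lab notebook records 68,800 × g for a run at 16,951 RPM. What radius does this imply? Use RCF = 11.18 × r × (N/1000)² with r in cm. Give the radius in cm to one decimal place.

≈ 21.4 cm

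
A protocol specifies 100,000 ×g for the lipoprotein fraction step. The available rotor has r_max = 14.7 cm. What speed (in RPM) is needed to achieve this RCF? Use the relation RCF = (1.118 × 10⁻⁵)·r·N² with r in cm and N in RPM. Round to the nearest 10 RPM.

100,000 = 1.118 × 10⁻⁵ × 14.7 × N²
N² = 100,000 / (16.4346 × 10⁻⁵) = 608,472,369
N ≈ √608,472,369 ≈ 24,667.2

≈ 24670 RPM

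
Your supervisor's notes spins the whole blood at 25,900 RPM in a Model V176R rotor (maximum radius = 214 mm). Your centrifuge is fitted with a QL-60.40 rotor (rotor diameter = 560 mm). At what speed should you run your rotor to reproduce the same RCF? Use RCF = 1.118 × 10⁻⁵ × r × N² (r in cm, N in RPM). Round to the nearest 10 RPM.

Original rotor: r = 214 mm = 21.4 cm
RCF_original = 1.118 × 10⁻⁵ × 21.4 × (25900)² = 1.118 × 10⁻⁵ × 21.4 × 670,810,000 ≈ 160,492.6 × g
Your rotor: r = 560 mm / 2 = 280 mm = 28 cm
160,492.6 = 1.118 × 10⁻⁵ × 28 × N²
N² = 160,492.6 / (31.304 × 10⁻⁵) = 512,690,391
N ≈ √512,690,391 ≈ 22,642.7

22640 RPM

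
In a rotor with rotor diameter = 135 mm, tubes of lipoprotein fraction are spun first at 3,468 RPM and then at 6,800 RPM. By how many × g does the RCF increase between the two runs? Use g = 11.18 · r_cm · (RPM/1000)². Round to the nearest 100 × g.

r = 135 mm / 2 = 67.5 mm = 6.75 cm
RCF₁ = 11.18 × 6.75 × (3.468)² = 11.18 × 6.75 × 12.027024 ≈ 907.6 × g
RCF₂ = 11.18 × 6.75 × (6.8)² = 11.18 × 6.75 × 46.24 ≈ 3,489.5 × g
Increase = 3,489.5 − 907.6 = 2,581.9

≈ 2600 × g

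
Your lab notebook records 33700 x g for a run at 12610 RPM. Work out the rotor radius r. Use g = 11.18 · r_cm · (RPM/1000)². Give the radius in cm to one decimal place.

33700 = 11.18 × r × (12.61)²
r = 33700 / (11.18 × 159.0121) = 33700 / 1777.755 ≈ 18.956 cm

≈ 19.0 cm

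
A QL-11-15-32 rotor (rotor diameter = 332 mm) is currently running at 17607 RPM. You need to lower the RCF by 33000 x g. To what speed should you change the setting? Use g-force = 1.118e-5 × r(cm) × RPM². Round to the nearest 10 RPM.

≈ 11500 RPM

r = 332 mm / 2 = 166 mm = 16.6 cm
Current RCF = 1.118 × 10⁻⁵ × 16.6 × (17607)² = 1.118 × 10⁻⁵ × 16.6 × 310,006,449 ≈ 57,533.5 × g
Target RCF = 57,533.5 − 33,000 = 24,533.5 × g
N² = 24,533.5 / (18.5588 × 10⁻⁵) = 132,193,353
N ≈ √132,193,353 ≈ 11,497.5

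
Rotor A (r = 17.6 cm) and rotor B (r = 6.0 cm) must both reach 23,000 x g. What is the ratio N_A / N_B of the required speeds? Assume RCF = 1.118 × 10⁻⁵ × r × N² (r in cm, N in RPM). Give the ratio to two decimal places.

At fixed RCF, N ∝ 1/√r, so N_A/N_B = √(r_B/r_A) = √(6.0/17.6) = √0.340909 = 0.5839.

0.58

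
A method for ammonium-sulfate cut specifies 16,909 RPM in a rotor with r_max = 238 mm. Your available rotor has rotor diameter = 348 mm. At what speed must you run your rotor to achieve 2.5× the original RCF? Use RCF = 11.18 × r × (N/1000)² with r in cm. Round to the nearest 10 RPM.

Original rotor: r = 238 mm = 23.8 cm
RCF_original = 11.18 × 23.8 × (16.909)² = 11.18 × 23.8 × 285.914281 ≈ 76,077.2 × g
Target RCF = 2.5 × 76,077.2 ≈ 190,193 × g
Your rotor: r = 348 mm / 2 = 174 mm = 17.4 cm
190,193 = 11.18 × 17.4 × (N/1000)²
(N/1000)² = 190,193 / 194.532 = 977.6952
N = 1000 × √977.6952 ≈ 31,268.1

≈ 31270 RPM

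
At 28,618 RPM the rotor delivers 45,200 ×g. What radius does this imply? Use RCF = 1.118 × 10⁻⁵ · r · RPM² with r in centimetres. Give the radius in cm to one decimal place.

RCF = 1.118 × 10⁻⁵ × r × N²
45200 = 1.118 × 10⁻⁵ × r × (28618)²
r = 45200 / (1.118 × 10⁻⁵ × 818,989,924) = 45200 / 9156.307 ≈ 4.936 cm

r ≈ 4.9 cm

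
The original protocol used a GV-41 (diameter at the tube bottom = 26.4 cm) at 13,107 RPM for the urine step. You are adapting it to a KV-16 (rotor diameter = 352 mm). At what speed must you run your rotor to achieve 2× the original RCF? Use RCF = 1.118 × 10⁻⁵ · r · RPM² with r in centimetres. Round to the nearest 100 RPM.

16100 RPM

Original rotor: r = 26.4 / 2 = 13.2 cm
RCF_original = 1.118 × 10⁻⁵ × 13.2 × (13107)² = 1.118 × 10⁻⁵ × 13.2 × 171,793,449 ≈ 25,352.6 × g
Target RCF = 2 × 25,352.6 ≈ 50,705.2 × g
Your rotor: r = 352 mm / 2 = 176 mm = 17.6 cm
50,705.2 = 1.118 × 10⁻⁵ × 17.6 × N²
N² = 50,705.2 / (19.6768 × 10⁻⁵) = 257,690,275
N ≈ √257,690,275 ≈ 16,052.7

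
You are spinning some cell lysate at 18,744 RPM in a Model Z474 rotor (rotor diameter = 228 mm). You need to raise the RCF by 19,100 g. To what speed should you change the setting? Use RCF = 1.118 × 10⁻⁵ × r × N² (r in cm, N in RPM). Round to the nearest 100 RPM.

N₂ ≈ 22400 RPM

r = 228 mm / 2 = 114 mm = 11.4 cm
Current RCF = 1.118 × 10⁻⁵ × 11.4 × (18744)² = 1.118 × 10⁻⁵ × 11.4 × 351,337,536 ≈ 44,778.7 × g
Target RCF = 44,778.7 + 19,100 = 63,878.7 × g
N² = 63,878.7 / (12.7452 × 10⁻⁵) = 501,198,098
N ≈ √501,198,098 ≈ 22,387.5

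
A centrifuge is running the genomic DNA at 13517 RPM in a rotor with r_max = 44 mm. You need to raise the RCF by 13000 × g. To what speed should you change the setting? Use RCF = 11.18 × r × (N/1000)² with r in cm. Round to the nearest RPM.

r = 44 mm = 4.4 cm
Current RCF = 11.18 × 4.4 × (13.517)² = 11.18 × 4.4 × 182.709289 ≈ 8,987.8 × g
Target RCF = 8,987.8 + 13,000 = 21,987.8 × g
(N/1000)² = 21,987.8 / 49.192 = 446.9792
N = 1000 × √446.9792 ≈ 21,141.9

N₂ ≈ 21142 RPM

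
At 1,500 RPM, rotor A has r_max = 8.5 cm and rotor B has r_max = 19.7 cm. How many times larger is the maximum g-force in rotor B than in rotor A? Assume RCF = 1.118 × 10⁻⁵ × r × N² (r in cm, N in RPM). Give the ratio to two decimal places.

2.32

At fixed N, RCF ∝ r, so RCF_B/RCF_A = r_B/r_A = 19.7 / 8.5 = 2.3176.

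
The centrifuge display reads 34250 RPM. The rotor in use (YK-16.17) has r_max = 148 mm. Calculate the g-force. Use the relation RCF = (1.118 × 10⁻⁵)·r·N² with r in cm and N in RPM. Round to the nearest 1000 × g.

194000 g

r = 148 mm = 14.8 cm
RCF = 1.118 × 10⁻⁵ × 14.8 × (34250)² = 1.118 × 10⁻⁵ × 14.8 × 1,173,062,500 ≈ 194,099.6 × g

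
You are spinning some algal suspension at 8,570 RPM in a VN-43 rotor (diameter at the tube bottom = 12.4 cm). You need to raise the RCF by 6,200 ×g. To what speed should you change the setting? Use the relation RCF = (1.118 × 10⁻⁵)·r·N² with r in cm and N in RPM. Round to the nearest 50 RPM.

12750 RPM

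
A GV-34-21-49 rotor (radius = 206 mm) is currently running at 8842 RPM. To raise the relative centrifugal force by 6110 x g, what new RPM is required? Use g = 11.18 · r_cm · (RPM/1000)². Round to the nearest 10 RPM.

N₂ ≈ 10230 RPM

r = 206 mm = 20.6 cm
Current RCF = 11.18 × 20.6 × (8.842)² = 11.18 × 20.6 × 78.180964 ≈ 18,005.7 × g
Target RCF = 18,005.7 + 6,110 = 24,115.7 × g
(N/1000)² = 24,115.7 / 230.308 = 104.7106
N = 1000 × √104.7106 ≈ 10,232.8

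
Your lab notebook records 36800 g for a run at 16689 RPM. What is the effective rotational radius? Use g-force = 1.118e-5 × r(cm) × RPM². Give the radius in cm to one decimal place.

36800 = 1.118 × 10⁻⁵ × r × (16689)²
r = 36800 / (1.118 × 10⁻⁵ × 278,522,721) = 36800 / 3113.884 ≈ 11.818 cm

r ≈ 11.8 cm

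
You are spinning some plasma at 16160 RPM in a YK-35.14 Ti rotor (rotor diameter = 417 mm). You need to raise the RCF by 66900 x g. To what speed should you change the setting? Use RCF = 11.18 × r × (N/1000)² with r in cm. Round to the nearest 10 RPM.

23410 RPM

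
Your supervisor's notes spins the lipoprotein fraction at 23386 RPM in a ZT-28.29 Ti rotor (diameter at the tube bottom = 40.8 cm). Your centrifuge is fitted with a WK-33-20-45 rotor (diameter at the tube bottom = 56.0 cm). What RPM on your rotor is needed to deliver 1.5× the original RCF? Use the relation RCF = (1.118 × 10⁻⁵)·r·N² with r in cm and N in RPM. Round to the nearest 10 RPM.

≈ 24450 RPM

Original rotor: r = 40.8 / 2 = 20.4 cm
RCF_original = 1.118 × 10⁻⁵ × 20.4 × (23386)² = 1.118 × 10⁻⁵ × 20.4 × 546,904,996 ≈ 124,733.7 × g
Target RCF = 1.5 × 124,733.7 ≈ 187,100.5 × g
Your rotor: r = 56.0 / 2 = 28 cm
187,100.5 = 1.118 × 10⁻⁵ × 28 × N²
N² = 187,100.5 / (31.304 × 10⁻⁵) = 597,688,794
N ≈ √597,688,794 ≈ 24,447.7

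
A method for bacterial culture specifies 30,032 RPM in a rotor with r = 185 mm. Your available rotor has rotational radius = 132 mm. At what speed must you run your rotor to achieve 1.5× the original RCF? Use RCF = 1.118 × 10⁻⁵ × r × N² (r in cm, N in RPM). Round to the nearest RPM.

≈ 43544 RPM

Original rotor: r = 185 mm = 18.5 cm
RCF = 1.118 × 10⁻⁵ × r × N²
RCF_original = 1.118 × 10⁻⁵ × 18.5 × (30032)² = 1.118 × 10⁻⁵ × 18.5 × 901,921,024 ≈ 186,544.3 × g
Target RCF = 1.5 × 186,544.3 ≈ 279,816.4 × g
Your rotor: r = 132 mm = 13.2 cm
279,816.4 = 1.118 × 10⁻⁵ × 13.2 × N²
N² = 279,816.4 / (14.7576 × 10⁻⁵) = 1,896,083,374
N ≈ √1,896,083,374 ≈ 43,544.0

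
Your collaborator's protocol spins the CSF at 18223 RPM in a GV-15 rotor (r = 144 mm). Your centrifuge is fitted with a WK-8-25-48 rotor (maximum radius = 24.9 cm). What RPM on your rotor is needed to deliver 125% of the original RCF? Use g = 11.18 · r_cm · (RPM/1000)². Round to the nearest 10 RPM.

Original rotor: r = 144 mm = 14.4 cm
RCF = 11.18 × r × (N/1000)²
RCF_original = 11.18 × 14.4 × (18.223)² = 11.18 × 14.4 × 332.077729 ≈ 53,461.9 × g
Target RCF = 1.25 × 53,461.9 ≈ 66,827.4 × g
66,827.4 = 11.18 × 24.9 × (N/1000)²
(N/1000)² = 66,827.4 / 278.382 = 240.0565
N = 1000 × √240.0565 ≈ 15,493.8

15490 RPM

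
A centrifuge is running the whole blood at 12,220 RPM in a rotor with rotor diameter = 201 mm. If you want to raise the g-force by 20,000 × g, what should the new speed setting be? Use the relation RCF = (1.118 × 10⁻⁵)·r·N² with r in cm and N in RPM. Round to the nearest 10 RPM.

r = 201 mm / 2 = 100.5 mm = 10.05 cm
Current RCF = 1.118 × 10⁻⁵ × 10.05 × (12220)² = 1.118 × 10⁻⁵ × 10.05 × 149,328,400 ≈ 16,778.4 × g
Target RCF = 16,778.4 + 20,000 = 36,778.4 × g
N² = 36,778.4 / (11.2359 × 10⁻⁵) = 327,329,364
N ≈ √327,329,364 ≈ 18,092.2

N₂ ≈ 18090 RPM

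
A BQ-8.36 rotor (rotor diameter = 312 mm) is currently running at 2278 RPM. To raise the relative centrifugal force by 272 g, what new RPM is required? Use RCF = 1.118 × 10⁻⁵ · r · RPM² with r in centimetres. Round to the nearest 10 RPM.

r = 312 mm / 2 = 156 mm = 15.6 cm
Current RCF = 1.118 × 10⁻⁵ × 15.6 × (2278)² = 1.118 × 10⁻⁵ × 15.6 × 5,189,284 ≈ 905.1 × g
Target RCF = 905.1 + 272 = 1,177.1 × g
N² = 1,177.1 / (17.4408 × 10⁻⁵) = 6,749,117
N ≈ √6,749,117 ≈ 2,597.9

≈ 2600 RPM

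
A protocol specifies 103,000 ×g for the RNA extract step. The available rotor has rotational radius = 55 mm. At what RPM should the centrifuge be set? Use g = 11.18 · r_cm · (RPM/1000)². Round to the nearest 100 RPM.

≈ 40900 RPM

r = 55 mm = 5.5 cm
103,000 = 11.18 × 5.5 × (N/1000)²
(N/1000)² = 103,000 / 61.49 = 1675.069
N = 1000 × √1675.069 ≈ 40,927.6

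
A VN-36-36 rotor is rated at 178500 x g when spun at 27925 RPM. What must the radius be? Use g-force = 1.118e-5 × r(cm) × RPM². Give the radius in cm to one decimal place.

≈ 20.5 cm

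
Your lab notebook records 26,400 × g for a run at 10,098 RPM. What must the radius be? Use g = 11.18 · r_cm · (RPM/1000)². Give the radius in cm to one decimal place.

23.2 cm

26400 = 11.18 × r × (10.098)²
r = 26400 / (11.18 × 101.969604) = 26400 / 1140.02 ≈ 23.157 cm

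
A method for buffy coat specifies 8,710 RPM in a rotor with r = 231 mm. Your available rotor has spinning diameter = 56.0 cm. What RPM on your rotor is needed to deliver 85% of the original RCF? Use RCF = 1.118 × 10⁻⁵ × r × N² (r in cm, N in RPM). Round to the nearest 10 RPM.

7290 RPM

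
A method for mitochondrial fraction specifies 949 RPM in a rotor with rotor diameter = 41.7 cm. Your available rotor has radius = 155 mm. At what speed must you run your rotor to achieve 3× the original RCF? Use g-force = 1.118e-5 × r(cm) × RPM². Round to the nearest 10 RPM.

≈ 1910 RPM

Original rotor: r = 41.7 / 2 = 20.85 cm
RCF_original = 1.118 × 10⁻⁵ × 20.85 × (949)² = 1.118 × 10⁻⁵ × 20.85 × 900,601 ≈ 209.9 × g
Target RCF = 3 × 209.9 ≈ 629.7 × g
Your rotor: r = 155 mm = 15.5 cm
629.7 = 1.118 × 10⁻⁵ × 15.5 × N²
N² = 629.7 / (17.329 × 10⁻⁵) = 3,633,793
N ≈ √3,633,793 ≈ 1,906.3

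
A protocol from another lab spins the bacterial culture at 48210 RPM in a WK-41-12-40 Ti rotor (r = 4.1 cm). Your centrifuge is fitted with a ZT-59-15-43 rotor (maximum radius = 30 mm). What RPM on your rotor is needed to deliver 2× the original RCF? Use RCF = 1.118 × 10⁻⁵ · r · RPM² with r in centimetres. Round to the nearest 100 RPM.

79700 RPM

RCF_original = 1.118 × 10⁻⁵ × 4.1 × (48210)² = 1.118 × 10⁻⁵ × 4.1 × 2,324,204,100 ≈ 106,536.9 × g
Target RCF = 2 × 106,536.9 ≈ 213,073.8 × g
Your rotor: r = 30 mm = 3.0 cm
213,073.8 = 1.118 × 10⁻⁵ × 3 × N²
N² = 213,073.8 / (3.354 × 10⁻⁵) = 6,352,826,476
N ≈ √6,352,826,476 ≈ 79,704.6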